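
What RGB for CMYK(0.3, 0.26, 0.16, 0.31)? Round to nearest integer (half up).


R = 255 × (1-C) × (1-K) = 255 × 0.70 × 0.69 = 123.165 → 123
G = 255 × (1-M) × (1-K) = 255 × 0.74 × 0.69 = 130.203 → 130
B = 255 × (1-Y) × (1-K) = 255 × 0.84 × 0.69 = 147.798 → 148
= RGB(123, 130, 148)


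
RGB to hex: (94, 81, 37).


R = 94 → 5E (hex)
G = 81 → 51 (hex)
B = 37 → 25 (hex)
Hex = #5E5125


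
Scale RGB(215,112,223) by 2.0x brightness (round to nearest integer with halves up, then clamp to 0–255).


Multiply each channel by 2.0, round half up, clamp to [0, 255]
R: 215×2.0 = 430 → clamp → 255
G: 112×2.0 = 224
B: 223×2.0 = 446 → clamp → 255
= RGB(255, 224, 255)


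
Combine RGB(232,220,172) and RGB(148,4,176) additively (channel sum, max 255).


Additive: each channel = min(255, C₁+C₂)
R: 232+148 = 380 → 255
G: 220+4 = 224 → 224
B: 172+176 = 348 → 255
= RGB(255, 224, 255)


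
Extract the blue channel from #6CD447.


Color: #6CD447
R = 6C = 108
G = D4 = 212
B = 47 = 71
Blue = 71


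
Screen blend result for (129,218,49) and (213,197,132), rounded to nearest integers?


Screen: C = 255 - (255-A)×(255-B)/255, rounded to nearest integer
R: 255 - (255-129)×(255-213)/255 = 255 - 5292/255 ≈ 255 - 20.753 = 234.247 → 234
G: 255 - (255-218)×(255-197)/255 = 255 - 2146/255 ≈ 255 - 8.416 = 246.584 → 247
B: 255 - (255-49)×(255-132)/255 = 255 - 25338/255 ≈ 255 - 99.365 = 155.635 → 156
= RGB(234, 247, 156)


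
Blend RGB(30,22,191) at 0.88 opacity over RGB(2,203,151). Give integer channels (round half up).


C = α×F + (1-α)×B, with 1-α = 0.12
R: 0.88×30 + 0.12×2 = 26.40 + 0.24 = 26.64 → 27
G: 0.88×22 + 0.12×203 = 19.36 + 24.36 = 43.72 → 44
B: 0.88×191 + 0.12×151 = 168.08 + 18.12 = 186.20 → 186
= RGB(27, 44, 186)


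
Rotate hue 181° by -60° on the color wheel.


New hue = (H + rotation) mod 360
New hue = (181 -60) mod 360
= 121 mod 360
= 121°


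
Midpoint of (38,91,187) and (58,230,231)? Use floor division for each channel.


Midpoint: each channel = ⌊(C₁+C₂)/2⌋
R: ⌊(38+58)/2⌋ = 48
G: ⌊(91+230)/2⌋ = 160
B: ⌊(187+231)/2⌋ = 209
= RGB(48, 160, 209)


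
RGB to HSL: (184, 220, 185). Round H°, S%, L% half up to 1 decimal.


Normalize: R'=184/255≈0.7216, G'=220/255≈0.8627, B'=185/255≈0.7255
Max=220/255, Min=184/255, Δ=Max-Min=36/255
L = (Max+Min)/2 = (220+184)/510 = 404/510 = 0.79215… → L = 79.2%
L > 0.5 → S = Δ/(2-Max-Min) = 36/(510-220-184) = 36/106 = 0.33962… → S = 34.0%
(the 1/255 factors cancel in S and H, so raw channel differences can be used)
Max is G' → H = 60 × ((B-R)/Δ + 2) = 60 × ((185-184)/36 + 2)
  1/36 + 2 = 0.0277… + 2 = 2.0277…
  H = 60 × 2.0277… = 121.666…° → H = 121.7°
= HSL(121.7°, 34.0%, 79.2%)


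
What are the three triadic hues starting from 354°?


Triadic: equally spaced at 120° intervals
H1 = 354°
H2 = (354 + 120) mod 360 = 114°
H3 = (354 + 240) mod 360 = 234°
Triadic = 354°, 114°, 234°


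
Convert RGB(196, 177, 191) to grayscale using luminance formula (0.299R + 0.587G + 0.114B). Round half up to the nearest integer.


Gray = 0.299×R + 0.587×G + 0.114×B
Gray = 0.299×196 + 0.587×177 + 0.114×191
Gray = 58.604 + 103.899 + 21.774
Gray = 184.277 → round half up → 184
Gray = 184


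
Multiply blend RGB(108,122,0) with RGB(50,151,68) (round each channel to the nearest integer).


Multiply: C = A×B/255, rounded to nearest integer
R: 108×50/255 = 5400/255 ≈ 21.176 → 21
G: 122×151/255 = 18422/255 ≈ 72.243 → 72
B: 0×68/255 = 0/255 ≈ 0.000 → 0
= RGB(21, 72, 0)


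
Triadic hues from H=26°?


Triadic: equally spaced at 120° intervals
H1 = 26°
H2 = (26 + 120) mod 360 = 146°
H3 = (26 + 240) mod 360 = 266°
Triadic = 26°, 146°, 266°


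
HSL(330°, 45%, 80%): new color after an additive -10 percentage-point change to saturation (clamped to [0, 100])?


Original S = 45%
Adjustment = -10 percentage points
New S = 45 + (-10) = 35
Clamp to [0, 100] → 35
= HSL(330°, 35%, 80%)


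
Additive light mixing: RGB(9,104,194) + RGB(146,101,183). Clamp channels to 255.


Additive: each channel = min(255, C₁+C₂)
R: 9+146 = 155 → 155
G: 104+101 = 205 → 205
B: 194+183 = 377 → 255
= RGB(155, 205, 255)


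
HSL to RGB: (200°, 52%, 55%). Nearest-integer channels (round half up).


H=200°, S=0.52, L=0.55
C = (1-|2L-1|)×S = (1-|0.10|)×0.52 = 0.468
H' = H/60 = 200/60 ≈ 3.3333; X = C×(1-|H' mod 2 - 1|) = 0.312
m = L - C/2 = 0.55 - 0.234 = 0.316
Sector ⌊H'⌋ = 3 → (R',G',B') = (0.0, 0.312, 0.468)
RGB = ((R'+m)×255, (G'+m)×255, (B'+m)×255) = (80.58, 160.14, 199.92)
Round half up → RGB(81, 160, 200)


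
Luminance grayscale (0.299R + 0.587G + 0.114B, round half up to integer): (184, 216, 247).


Gray = 0.299×R + 0.587×G + 0.114×B
Gray = 0.299×184 + 0.587×216 + 0.114×247
Gray = 55.016 + 126.792 + 28.158
Gray = 209.966 → round half up → 210
Gray = 210


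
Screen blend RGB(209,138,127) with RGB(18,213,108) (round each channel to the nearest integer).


Screen: C = 255 - (255-A)×(255-B)/255, rounded to nearest integer
R: 255 - (255-209)×(255-18)/255 = 255 - 10902/255 ≈ 255 - 42.753 = 212.247 → 212
G: 255 - (255-138)×(255-213)/255 = 255 - 4914/255 ≈ 255 - 19.271 = 235.729 → 236
B: 255 - (255-127)×(255-108)/255 = 255 - 18816/255 ≈ 255 - 73.788 = 181.212 → 181
= RGB(212, 236, 181)


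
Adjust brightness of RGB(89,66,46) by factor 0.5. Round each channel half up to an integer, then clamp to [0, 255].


Multiply each channel by 0.5, round half up, clamp to [0, 255]
R: 89×0.5 = 44.5 → round → 45
G: 66×0.5 = 33
B: 46×0.5 = 23
= RGB(45, 33, 23)


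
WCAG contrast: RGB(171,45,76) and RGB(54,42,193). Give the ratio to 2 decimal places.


Linearize each sRGB channel c=v/255: c/12.92 if c ≤ 0.04045 else ((c+0.055)/1.055)^2.4
L = 0.2126×R_lin + 0.7152×G_lin + 0.0722×B_lin
Color 1 (171,45,76):
  R=171: 171/255≈0.6706 > 0.04045 → ((0.6706+0.055)/1.055)^2.4 ≈ 0.40724
  G=45: 45/255≈0.1765 > 0.04045 → ((0.1765+0.055)/1.055)^2.4 ≈ 0.02624
  B=76: 76/255≈0.2980 > 0.04045 → ((0.2980+0.055)/1.055)^2.4 ≈ 0.07227
  L1 = 0.2126×0.40724 + 0.7152×0.02624 + 0.0722×0.07227 ≈ 0.11057
Color 2 (54,42,193):
  R=54: 54/255≈0.2118 > 0.04045 → ((0.2118+0.055)/1.055)^2.4 ≈ 0.03689
  G=42: 42/255≈0.1647 > 0.04045 → ((0.1647+0.055)/1.055)^2.4 ≈ 0.02315
  B=193: 193/255≈0.7569 > 0.04045 → ((0.7569+0.055)/1.055)^2.4 ≈ 0.53328
  L2 = 0.2126×0.03689 + 0.7152×0.02315 + 0.0722×0.53328 ≈ 0.06290
Lighter = 0.11057, Darker = 0.06290
Ratio = (L_lighter + 0.05) / (L_darker + 0.05)
Ratio = (0.11057 + 0.05) / (0.06290 + 0.05) = 0.16057 / 0.11290 ≈ 1.4221
Ratio ≈ 1.42:1


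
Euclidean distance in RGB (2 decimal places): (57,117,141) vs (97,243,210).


d = √[(R₁-R₂)² + (G₁-G₂)² + (B₁-B₂)²]
d = √[(57-97)² + (117-243)² + (141-210)²]
d = √[1600 + 15876 + 4761]
d = √22237
d ≈ 149.12


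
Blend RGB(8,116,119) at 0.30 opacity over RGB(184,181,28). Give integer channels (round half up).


C = α×F + (1-α)×B, with 1-α = 0.70
R: 0.30×8 + 0.70×184 = 2.40 + 128.80 = 131.20 → 131
G: 0.30×116 + 0.70×181 = 34.80 + 126.70 = 161.50 → 162
B: 0.30×119 + 0.70×28 = 35.70 + 19.60 = 55.30 → 55
= RGB(131, 162, 55)


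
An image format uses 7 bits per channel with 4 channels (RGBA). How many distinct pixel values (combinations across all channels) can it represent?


Total bits = 7 bits/channel × 4 channels = 28 bits
Distinct pixel values = 2^28
= 268,435,456 pixel values


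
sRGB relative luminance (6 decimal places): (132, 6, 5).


Linearize each channel (sRGB transfer function): c = v/255; c_lin = c/12.92 if c ≤ 0.04045, else ((c+0.055)/1.055)^2.4
  R: 132/255 ≈ 0.517647 > 0.04045 → ((0.517647+0.055)/1.055)^2.4 ≈ 0.230740
  G: 6/255 ≈ 0.023529 ≤ 0.04045 → 0.023529/12.92 ≈ 0.001821
  B: 5/255 ≈ 0.019608 ≤ 0.04045 → 0.019608/12.92 ≈ 0.001518
R_lin = 0.230740, G_lin = 0.001821, B_lin = 0.001518
L = 0.2126×R + 0.7152×G + 0.0722×B
L = 0.2126×0.230740 + 0.7152×0.001821 + 0.0722×0.001518
L ≈ 0.050467


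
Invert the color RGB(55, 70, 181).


Invert: (255-R, 255-G, 255-B)
R: 255-55 = 200
G: 255-70 = 185
B: 255-181 = 74
= RGB(200, 185, 74)


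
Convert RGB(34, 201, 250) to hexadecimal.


R = 34 → 22 (hex)
G = 201 → C9 (hex)
B = 250 → FA (hex)
Hex = #22C9FA


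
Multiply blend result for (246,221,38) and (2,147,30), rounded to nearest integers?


Multiply: C = A×B/255, rounded to nearest integer
R: 246×2/255 = 492/255 ≈ 1.929 → 2
G: 221×147/255 = 32487/255 ≈ 127.400 → 127
B: 38×30/255 = 1140/255 ≈ 4.471 → 4
= RGB(2, 127, 4)


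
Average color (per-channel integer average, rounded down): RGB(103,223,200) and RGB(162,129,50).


Midpoint: each channel = ⌊(C₁+C₂)/2⌋
R: ⌊(103+162)/2⌋ = 132
G: ⌊(223+129)/2⌋ = 176
B: ⌊(200+50)/2⌋ = 125
= RGB(132, 176, 125)


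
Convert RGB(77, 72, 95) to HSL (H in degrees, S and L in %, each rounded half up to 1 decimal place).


Normalize: R'=77/255≈0.3020, G'=72/255≈0.2824, B'=95/255≈0.3725
Max=95/255, Min=72/255, Δ=Max-Min=23/255
L = (Max+Min)/2 = (95+72)/510 = 167/510 = 0.32745… → L = 32.7%
L ≤ 0.5 → S = Δ/(Max+Min) = 23/(95+72) = 23/167 = 0.13772… → S = 13.8%
(the 1/255 factors cancel in S and H, so raw channel differences can be used)
Max is B' → H = 60 × ((R-G)/Δ + 4) = 60 × ((77-72)/23 + 4)
  5/23 + 4 = 0.2173… + 4 = 4.2173…
  H = 60 × 4.2173… = 253.043…° → H = 253.0°
= HSL(253.0°, 13.8%, 32.7%)


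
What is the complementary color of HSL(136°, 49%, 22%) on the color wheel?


Complement = opposite side of color wheel = hue + 180°
H' = (136 + 180) mod 360 = 316°
S and L unchanged.
= HSL(316°, 49%, 22%)


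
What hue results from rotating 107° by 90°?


New hue = (H + rotation) mod 360
New hue = (107 + 90) mod 360
= 197 mod 360
= 197°


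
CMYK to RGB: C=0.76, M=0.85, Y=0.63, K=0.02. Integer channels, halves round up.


R = 255 × (1-C) × (1-K) = 255 × 0.24 × 0.98 = 59.976 → 60
G = 255 × (1-M) × (1-K) = 255 × 0.15 × 0.98 = 37.485 → 37
B = 255 × (1-Y) × (1-K) = 255 × 0.37 × 0.98 = 92.463 → 92
= RGB(60, 37, 92)


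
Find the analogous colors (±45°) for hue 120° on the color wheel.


Base hue: 120°
Left analog: (120 - 45) mod 360 = 75°
Right analog: (120 + 45) mod 360 = 165°
Analogous hues = 75° and 165°


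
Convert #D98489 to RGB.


D9 → 217 (R)
84 → 132 (G)
89 → 137 (B)
= RGB(217, 132, 137)


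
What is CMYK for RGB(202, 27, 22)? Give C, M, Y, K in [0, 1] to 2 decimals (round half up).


R'=202/255≈0.7922, G'=27/255≈0.1059, B'=22/255≈0.0863
K = 1 - max(R',G',B') = 1 - 202/255 = 53/255 = 0.20784… → 0.21
(1-R'-K)/(1-K) simplifies to (max-R)/max with max = 202:
C = (202-202)/202 = 0/202 = 0 → 0.00
M = (202-27)/202 = 175/202 = 0.86633… → 0.87
Y = (202-22)/202 = 180/202 = 0.89108… → 0.89
= CMYK(0.00, 0.87, 0.89, 0.21)


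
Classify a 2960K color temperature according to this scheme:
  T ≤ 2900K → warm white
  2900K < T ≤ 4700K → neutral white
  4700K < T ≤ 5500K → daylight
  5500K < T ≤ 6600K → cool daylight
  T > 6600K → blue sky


Temperature: 2960K
2900K < 2960K ≤ 4700K → neutral white
Classification: neutral white


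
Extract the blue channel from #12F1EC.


Color: #12F1EC
R = 12 = 18
G = F1 = 241
B = EC = 236
Blue = 236


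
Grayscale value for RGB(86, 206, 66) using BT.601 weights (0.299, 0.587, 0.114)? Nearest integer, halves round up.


Gray = 0.299×R + 0.587×G + 0.114×B
Gray = 0.299×86 + 0.587×206 + 0.114×66
Gray = 25.714 + 120.922 + 7.524
Gray = 154.160 → round half up → 154
Gray = 154


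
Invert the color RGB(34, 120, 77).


Invert: (255-R, 255-G, 255-B)
R: 255-34 = 221
G: 255-120 = 135
B: 255-77 = 178
= RGB(221, 135, 178)


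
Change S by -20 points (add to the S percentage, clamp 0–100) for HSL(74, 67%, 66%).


Original S = 67%
Adjustment = -20 percentage points
New S = 67 + (-20) = 47
Clamp to [0, 100] → 47
= HSL(74°, 47%, 66%)


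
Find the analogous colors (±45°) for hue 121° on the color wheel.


Base hue: 121°
Left analog: (121 - 45) mod 360 = 76°
Right analog: (121 + 45) mod 360 = 166°
Analogous hues = 76° and 166°


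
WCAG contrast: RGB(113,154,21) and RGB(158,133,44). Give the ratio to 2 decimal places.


Linearize each sRGB channel c=v/255: c/12.92 if c ≤ 0.04045 else ((c+0.055)/1.055)^2.4
L = 0.2126×R_lin + 0.7152×G_lin + 0.0722×B_lin
Color 1 (113,154,21):
  R=113: 113/255≈0.4431 > 0.04045 → ((0.4431+0.055)/1.055)^2.4 ≈ 0.16513
  G=154: 154/255≈0.6039 > 0.04045 → ((0.6039+0.055)/1.055)^2.4 ≈ 0.32314
  B=21: 21/255≈0.0824 > 0.04045 → ((0.0824+0.055)/1.055)^2.4 ≈ 0.00750
  L1 = 0.2126×0.16513 + 0.7152×0.32314 + 0.0722×0.00750 ≈ 0.26676
Color 2 (158,133,44):
  R=158: 158/255≈0.6196 > 0.04045 → ((0.6196+0.055)/1.055)^2.4 ≈ 0.34191
  G=133: 133/255≈0.5216 > 0.04045 → ((0.5216+0.055)/1.055)^2.4 ≈ 0.23455
  B=44: 44/255≈0.1725 > 0.04045 → ((0.1725+0.055)/1.055)^2.4 ≈ 0.02519
  L2 = 0.2126×0.34191 + 0.7152×0.23455 + 0.0722×0.02519 ≈ 0.24226
Lighter = 0.26676, Darker = 0.24226
Ratio = (L_lighter + 0.05) / (L_darker + 0.05)
Ratio = (0.26676 + 0.05) / (0.24226 + 0.05) = 0.31676 / 0.29226 ≈ 1.0838
Ratio ≈ 1.08:1


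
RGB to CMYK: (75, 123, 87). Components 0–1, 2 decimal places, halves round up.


R'=75/255≈0.2941, G'=123/255≈0.4824, B'=87/255≈0.3412
K = 1 - max(R',G',B') = 1 - 123/255 = 132/255 = 0.51764… → 0.52
(1-R'-K)/(1-K) simplifies to (max-R)/max with max = 123:
C = (123-75)/123 = 48/123 = 0.39024… → 0.39
M = (123-123)/123 = 0/123 = 0 → 0.00
Y = (123-87)/123 = 36/123 = 0.29268… → 0.29
= CMYK(0.39, 0.00, 0.29, 0.52)


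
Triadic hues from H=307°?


Triadic: equally spaced at 120° intervals
H1 = 307°
H2 = (307 + 120) mod 360 = 67°
H3 = (307 + 240) mod 360 = 187°
Triadic = 307°, 67°, 187°


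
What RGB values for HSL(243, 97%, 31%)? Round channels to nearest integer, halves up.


H=243°, S=0.97, L=0.31
C = (1-|2L-1|)×S = (1-|-0.38|)×0.97 = 0.6014
H' = H/60 = 243/60 ≈ 4.0500; X = C×(1-|H' mod 2 - 1|) = 0.03007
m = L - C/2 = 0.31 - 0.3007 = 0.0093
Sector ⌊H'⌋ = 4 → (R',G',B') = (0.03007, 0.0, 0.6014)
RGB = ((R'+m)×255, (G'+m)×255, (B'+m)×255) = (10.03935, 2.3715, 155.7285)
Round half up → RGB(10, 2, 156)


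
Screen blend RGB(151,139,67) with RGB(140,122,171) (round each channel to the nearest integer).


Screen: C = 255 - (255-A)×(255-B)/255, rounded to nearest integer
R: 255 - (255-151)×(255-140)/255 = 255 - 11960/255 ≈ 255 - 46.902 = 208.098 → 208
G: 255 - (255-139)×(255-122)/255 = 255 - 15428/255 ≈ 255 - 60.502 = 194.498 → 194
B: 255 - (255-67)×(255-171)/255 = 255 - 15792/255 ≈ 255 - 61.929 = 193.071 → 193
= RGB(208, 194, 193)


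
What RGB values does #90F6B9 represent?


90 → 144 (R)
F6 → 246 (G)
B9 → 185 (B)
= RGB(144, 246, 185)


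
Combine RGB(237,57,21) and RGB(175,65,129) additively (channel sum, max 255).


Additive: each channel = min(255, C₁+C₂)
R: 237+175 = 412 → 255
G: 57+65 = 122 → 122
B: 21+129 = 150 → 150
= RGB(255, 122, 150)


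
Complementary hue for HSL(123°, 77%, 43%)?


Complement = opposite side of color wheel = hue + 180°
H' = (123 + 180) mod 360 = 303°
S and L unchanged.
= HSL(303°, 77%, 43%)


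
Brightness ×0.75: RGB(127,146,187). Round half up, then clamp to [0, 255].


Multiply each channel by 0.75, round half up, clamp to [0, 255]
R: 127×0.75 = 95.25 → round → 95
G: 146×0.75 = 109.5 → round → 110
B: 187×0.75 = 140.25 → round → 140
= RGB(95, 110, 140)


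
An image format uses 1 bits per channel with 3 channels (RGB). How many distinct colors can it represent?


Total bits = 1 bits/channel × 3 channels = 3 bits
Distinct colors = 2^3
= 8 colors


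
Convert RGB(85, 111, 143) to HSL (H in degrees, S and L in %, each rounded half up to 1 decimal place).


Normalize: R'=85/255≈0.3333, G'=111/255≈0.4353, B'=143/255≈0.5608
Max=143/255, Min=85/255, Δ=Max-Min=58/255
L = (Max+Min)/2 = (143+85)/510 = 228/510 = 0.44705… → L = 44.7%
L ≤ 0.5 → S = Δ/(Max+Min) = 58/(143+85) = 58/228 = 0.25438… → S = 25.4%
(the 1/255 factors cancel in S and H, so raw channel differences can be used)
Max is B' → H = 60 × ((R-G)/Δ + 4) = 60 × ((85-111)/58 + 4)
  -26/58 + 4 = -0.4482… + 4 = 3.5517…
  H = 60 × 3.5517… = 213.103…° → H = 213.1°
= HSL(213.1°, 25.4%, 44.7%)


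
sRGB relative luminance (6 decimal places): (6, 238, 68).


Linearize each channel (sRGB transfer function): c = v/255; c_lin = c/12.92 if c ≤ 0.04045, else ((c+0.055)/1.055)^2.4
  R: 6/255 ≈ 0.023529 ≤ 0.04045 → 0.023529/12.92 ≈ 0.001821
  G: 238/255 ≈ 0.933333 > 0.04045 → ((0.933333+0.055)/1.055)^2.4 ≈ 0.854993
  B: 68/255 ≈ 0.266667 > 0.04045 → ((0.266667+0.055)/1.055)^2.4 ≈ 0.057805
R_lin = 0.001821, G_lin = 0.854993, B_lin = 0.057805
L = 0.2126×R + 0.7152×G + 0.0722×B
L = 0.2126×0.001821 + 0.7152×0.854993 + 0.0722×0.057805
L ≈ 0.616051


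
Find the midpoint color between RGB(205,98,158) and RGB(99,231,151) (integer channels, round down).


Midpoint: each channel = ⌊(C₁+C₂)/2⌋
R: ⌊(205+99)/2⌋ = 152
G: ⌊(98+231)/2⌋ = 164
B: ⌊(158+151)/2⌋ = 154
= RGB(152, 164, 154)


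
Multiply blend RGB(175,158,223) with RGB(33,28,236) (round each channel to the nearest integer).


Multiply: C = A×B/255, rounded to nearest integer
R: 175×33/255 = 5775/255 ≈ 22.647 → 23
G: 158×28/255 = 4424/255 ≈ 17.349 → 17
B: 223×236/255 = 52628/255 ≈ 206.384 → 206
= RGB(23, 17, 206)


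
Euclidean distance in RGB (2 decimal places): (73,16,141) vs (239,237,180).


d = √[(R₁-R₂)² + (G₁-G₂)² + (B₁-B₂)²]
d = √[(73-239)² + (16-237)² + (141-180)²]
d = √[27556 + 48841 + 1521]
d = √77918
d ≈ 279.14


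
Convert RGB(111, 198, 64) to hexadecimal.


R = 111 → 6F (hex)
G = 198 → C6 (hex)
B = 64 → 40 (hex)
Hex = #6FC640


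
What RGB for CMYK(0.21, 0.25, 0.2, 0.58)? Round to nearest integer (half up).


R = 255 × (1-C) × (1-K) = 255 × 0.79 × 0.42 = 84.609 → 85
G = 255 × (1-M) × (1-K) = 255 × 0.75 × 0.42 = 80.325 → 80
B = 255 × (1-Y) × (1-K) = 255 × 0.80 × 0.42 = 85.68 → 86
= RGB(85, 80, 86)


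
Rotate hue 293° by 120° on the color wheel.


New hue = (H + rotation) mod 360
New hue = (293 + 120) mod 360
= 413 mod 360
= 53°


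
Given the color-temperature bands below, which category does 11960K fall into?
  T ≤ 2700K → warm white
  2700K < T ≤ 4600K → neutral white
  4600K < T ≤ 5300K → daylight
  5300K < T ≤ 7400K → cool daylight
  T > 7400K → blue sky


Temperature: 11960K
11960K > 7400K → blue sky
Classification: blue sky


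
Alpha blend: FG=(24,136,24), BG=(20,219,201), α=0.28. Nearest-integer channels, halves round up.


C = α×F + (1-α)×B, with 1-α = 0.72
R: 0.28×24 + 0.72×20 = 6.72 + 14.40 = 21.12 → 21
G: 0.28×136 + 0.72×219 = 38.08 + 157.68 = 195.76 → 196
B: 0.28×24 + 0.72×201 = 6.72 + 144.72 = 151.44 → 151
= RGB(21, 196, 151)


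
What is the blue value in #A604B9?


Color: #A604B9
R = A6 = 166
G = 04 = 4
B = B9 = 185
Blue = 185


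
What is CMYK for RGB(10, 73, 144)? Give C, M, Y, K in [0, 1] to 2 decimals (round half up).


R'=10/255≈0.0392, G'=73/255≈0.2863, B'=144/255≈0.5647
K = 1 - max(R',G',B') = 1 - 144/255 = 111/255 = 0.43529… → 0.44
(1-R'-K)/(1-K) simplifies to (max-R)/max with max = 144:
C = (144-10)/144 = 134/144 = 0.93055… → 0.93
M = (144-73)/144 = 71/144 = 0.49305… → 0.49
Y = (144-144)/144 = 0/144 = 0 → 0.00
= CMYK(0.93, 0.49, 0.00, 0.44)


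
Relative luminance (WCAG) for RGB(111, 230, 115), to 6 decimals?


Linearize each channel (sRGB transfer function): c = v/255; c_lin = c/12.92 if c ≤ 0.04045, else ((c+0.055)/1.055)^2.4
  R: 111/255 ≈ 0.435294 > 0.04045 → ((0.435294+0.055)/1.055)^2.4 ≈ 0.158961
  G: 230/255 ≈ 0.901961 > 0.04045 → ((0.901961+0.055)/1.055)^2.4 ≈ 0.791298
  B: 115/255 ≈ 0.450980 > 0.04045 → ((0.450980+0.055)/1.055)^2.4 ≈ 0.171441
R_lin = 0.158961, G_lin = 0.791298, B_lin = 0.171441
L = 0.2126×R + 0.7152×G + 0.0722×B
L = 0.2126×0.158961 + 0.7152×0.791298 + 0.0722×0.171441
L ≈ 0.612109


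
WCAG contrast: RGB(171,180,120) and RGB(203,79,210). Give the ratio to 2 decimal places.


Linearize each sRGB channel c=v/255: c/12.92 if c ≤ 0.04045 else ((c+0.055)/1.055)^2.4
L = 0.2126×R_lin + 0.7152×G_lin + 0.0722×B_lin
Color 1 (171,180,120):
  R=171: 171/255≈0.6706 > 0.04045 → ((0.6706+0.055)/1.055)^2.4 ≈ 0.40724
  G=180: 180/255≈0.7059 > 0.04045 → ((0.7059+0.055)/1.055)^2.4 ≈ 0.45641
  B=120: 120/255≈0.4706 > 0.04045 → ((0.4706+0.055)/1.055)^2.4 ≈ 0.18782
  L1 = 0.2126×0.40724 + 0.7152×0.45641 + 0.0722×0.18782 ≈ 0.42657
Color 2 (203,79,210):
  R=203: 203/255≈0.7961 > 0.04045 → ((0.7961+0.055)/1.055)^2.4 ≈ 0.59720
  G=79: 79/255≈0.3098 > 0.04045 → ((0.3098+0.055)/1.055)^2.4 ≈ 0.07819
  B=210: 210/255≈0.8235 > 0.04045 → ((0.8235+0.055)/1.055)^2.4 ≈ 0.64448
  L2 = 0.2126×0.59720 + 0.7152×0.07819 + 0.0722×0.64448 ≈ 0.22942
Lighter = 0.42657, Darker = 0.22942
Ratio = (L_lighter + 0.05) / (L_darker + 0.05)
Ratio = (0.42657 + 0.05) / (0.22942 + 0.05) = 0.47657 / 0.27942 ≈ 1.7056
Ratio ≈ 1.71:1


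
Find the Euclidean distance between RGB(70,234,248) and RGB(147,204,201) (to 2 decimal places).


d = √[(R₁-R₂)² + (G₁-G₂)² + (B₁-B₂)²]
d = √[(70-147)² + (234-204)² + (248-201)²]
d = √[5929 + 900 + 2209]
d = √9038
d ≈ 95.07


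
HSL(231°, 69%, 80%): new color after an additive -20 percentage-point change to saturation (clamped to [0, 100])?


Original S = 69%
Adjustment = -20 percentage points
New S = 69 + (-20) = 49
Clamp to [0, 100] → 49
= HSL(231°, 49%, 80%)


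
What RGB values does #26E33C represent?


26 → 38 (R)
E3 → 227 (G)
3C → 60 (B)
= RGB(38, 227, 60)


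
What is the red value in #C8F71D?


Color: #C8F71D
R = C8 = 200
G = F7 = 247
B = 1D = 29
Red = 200


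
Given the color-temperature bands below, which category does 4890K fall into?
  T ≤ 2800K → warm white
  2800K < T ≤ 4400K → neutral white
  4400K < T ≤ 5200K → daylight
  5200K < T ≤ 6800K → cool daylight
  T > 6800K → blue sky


Temperature: 4890K
4400K < 4890K ≤ 5200K → daylight
Classification: daylight


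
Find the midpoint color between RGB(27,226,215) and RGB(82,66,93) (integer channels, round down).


Midpoint: each channel = ⌊(C₁+C₂)/2⌋
R: ⌊(27+82)/2⌋ = 54
G: ⌊(226+66)/2⌋ = 146
B: ⌊(215+93)/2⌋ = 154
= RGB(54, 146, 154)


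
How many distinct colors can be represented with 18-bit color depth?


Colors = 2^bits = 2^18
= 262,144 colors


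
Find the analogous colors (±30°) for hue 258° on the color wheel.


Base hue: 258°
Left analog: (258 - 30) mod 360 = 228°
Right analog: (258 + 30) mod 360 = 288°
Analogous hues = 228° and 288°


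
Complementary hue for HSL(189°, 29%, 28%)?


Complement = opposite side of color wheel = hue + 180°
H' = (189 + 180) mod 360 = 9°
S and L unchanged.
= HSL(9°, 29%, 28%)


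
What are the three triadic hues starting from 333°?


Triadic: equally spaced at 120° intervals
H1 = 333°
H2 = (333 + 120) mod 360 = 93°
H3 = (333 + 240) mod 360 = 213°
Triadic = 333°, 93°, 213°


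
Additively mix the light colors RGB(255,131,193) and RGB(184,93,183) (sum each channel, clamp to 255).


Additive: each channel = min(255, C₁+C₂)
R: 255+184 = 439 → 255
G: 131+93 = 224 → 224
B: 193+183 = 376 → 255
= RGB(255, 224, 255)


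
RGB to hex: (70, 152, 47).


R = 70 → 46 (hex)
G = 152 → 98 (hex)
B = 47 → 2F (hex)
Hex = #46982F


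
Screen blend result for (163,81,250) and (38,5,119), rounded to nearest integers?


Screen: C = 255 - (255-A)×(255-B)/255, rounded to nearest integer
R: 255 - (255-163)×(255-38)/255 = 255 - 19964/255 ≈ 255 - 78.290 = 176.710 → 177
G: 255 - (255-81)×(255-5)/255 = 255 - 43500/255 ≈ 255 - 170.588 = 84.412 → 84
B: 255 - (255-250)×(255-119)/255 = 255 - 680/255 ≈ 255 - 2.667 = 252.333 → 252
= RGB(177, 84, 252)


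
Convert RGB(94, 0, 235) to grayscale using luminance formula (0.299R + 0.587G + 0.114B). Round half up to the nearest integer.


Gray = 0.299×R + 0.587×G + 0.114×B
Gray = 0.299×94 + 0.587×0 + 0.114×235
Gray = 28.106 + 0.000 + 26.790
Gray = 54.896 → round half up → 55
Gray = 55


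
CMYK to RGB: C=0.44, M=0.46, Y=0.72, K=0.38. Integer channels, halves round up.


R = 255 × (1-C) × (1-K) = 255 × 0.56 × 0.62 = 88.536 → 89
G = 255 × (1-M) × (1-K) = 255 × 0.54 × 0.62 = 85.374 → 85
B = 255 × (1-Y) × (1-K) = 255 × 0.28 × 0.62 = 44.268 → 44
= RGB(89, 85, 44)


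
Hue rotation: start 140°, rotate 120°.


New hue = (H + rotation) mod 360
New hue = (140 + 120) mod 360
= 260 mod 360
= 260°


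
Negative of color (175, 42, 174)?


Invert: (255-R, 255-G, 255-B)
R: 255-175 = 80
G: 255-42 = 213
B: 255-174 = 81
= RGB(80, 213, 81)


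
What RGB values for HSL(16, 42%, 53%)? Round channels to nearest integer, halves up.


H=16°, S=0.42, L=0.53
C = (1-|2L-1|)×S = (1-|0.06|)×0.42 = 0.3948
H' = H/60 = 16/60 ≈ 0.2667; X = C×(1-|H' mod 2 - 1|) = 0.10528
m = L - C/2 = 0.53 - 0.1974 = 0.3326
Sector ⌊H'⌋ = 0 → (R',G',B') = (0.3948, 0.10528, 0.0)
RGB = ((R'+m)×255, (G'+m)×255, (B'+m)×255) = (185.487, 111.6594, 84.813)
Round half up → RGB(185, 112, 85)


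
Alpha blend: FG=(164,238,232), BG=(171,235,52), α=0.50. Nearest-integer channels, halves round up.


C = α×F + (1-α)×B, with 1-α = 0.50
R: 0.50×164 + 0.50×171 = 82.00 + 85.50 = 167.50 → 168
G: 0.50×238 + 0.50×235 = 119.00 + 117.50 = 236.50 → 237
B: 0.50×232 + 0.50×52 = 116.00 + 26.00 = 142.00 → 142
= RGB(168, 237, 142)


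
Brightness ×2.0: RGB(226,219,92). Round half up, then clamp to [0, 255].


Multiply each channel by 2.0, round half up, clamp to [0, 255]
R: 226×2.0 = 452 → clamp → 255
G: 219×2.0 = 438 → clamp → 255
B: 92×2.0 = 184
= RGB(255, 255, 184)


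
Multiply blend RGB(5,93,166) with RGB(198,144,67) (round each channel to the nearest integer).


Multiply: C = A×B/255, rounded to nearest integer
R: 5×198/255 = 990/255 ≈ 3.882 → 4
G: 93×144/255 = 13392/255 ≈ 52.518 → 53
B: 166×67/255 = 11122/255 ≈ 43.616 → 44
= RGB(4, 53, 44)


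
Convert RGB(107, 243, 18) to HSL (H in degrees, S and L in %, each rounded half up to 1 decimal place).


Normalize: R'=107/255≈0.4196, G'=243/255≈0.9529, B'=18/255≈0.0706
Max=243/255, Min=18/255, Δ=Max-Min=225/255
L = (Max+Min)/2 = (243+18)/510 = 261/510 = 0.51176… → L = 51.2%
L > 0.5 → S = Δ/(2-Max-Min) = 225/(510-243-18) = 225/249 = 0.90361… → S = 90.4%
(the 1/255 factors cancel in S and H, so raw channel differences can be used)
Max is G' → H = 60 × ((B-R)/Δ + 2) = 60 × ((18-107)/225 + 2)
  -89/225 + 2 = -0.3955… + 2 = 1.6044…
  H = 60 × 1.6044… = 96.266…° → H = 96.3°
= HSL(96.3°, 90.4%, 51.2%)


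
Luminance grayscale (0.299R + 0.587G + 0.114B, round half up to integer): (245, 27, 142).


Gray = 0.299×R + 0.587×G + 0.114×B
Gray = 0.299×245 + 0.587×27 + 0.114×142
Gray = 73.255 + 15.849 + 16.188
Gray = 105.292 → round half up → 105
Gray = 105


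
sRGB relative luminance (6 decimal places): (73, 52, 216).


Linearize each channel (sRGB transfer function): c = v/255; c_lin = c/12.92 if c ≤ 0.04045, else ((c+0.055)/1.055)^2.4
  R: 73/255 ≈ 0.286275 > 0.04045 → ((0.286275+0.055)/1.055)^2.4 ≈ 0.066626
  G: 52/255 ≈ 0.203922 > 0.04045 → ((0.203922+0.055)/1.055)^2.4 ≈ 0.034340
  B: 216/255 ≈ 0.847059 > 0.04045 → ((0.847059+0.055)/1.055)^2.4 ≈ 0.686685
R_lin = 0.066626, G_lin = 0.034340, B_lin = 0.686685
L = 0.2126×R + 0.7152×G + 0.0722×B
L = 0.2126×0.066626 + 0.7152×0.034340 + 0.0722×0.686685
L ≈ 0.088303


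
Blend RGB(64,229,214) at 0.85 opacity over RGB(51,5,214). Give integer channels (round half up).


C = α×F + (1-α)×B, with 1-α = 0.15
R: 0.85×64 + 0.15×51 = 54.40 + 7.65 = 62.05 → 62
G: 0.85×229 + 0.15×5 = 194.65 + 0.75 = 195.40 → 195
B: 0.85×214 + 0.15×214 = 181.90 + 32.10 = 214.00 → 214
= RGB(62, 195, 214)


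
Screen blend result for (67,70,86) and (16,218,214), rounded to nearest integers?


Screen: C = 255 - (255-A)×(255-B)/255, rounded to nearest integer
R: 255 - (255-67)×(255-16)/255 = 255 - 44932/255 ≈ 255 - 176.204 = 78.796 → 79
G: 255 - (255-70)×(255-218)/255 = 255 - 6845/255 ≈ 255 - 26.843 = 228.157 → 228
B: 255 - (255-86)×(255-214)/255 = 255 - 6929/255 ≈ 255 - 27.173 = 227.827 → 228
= RGB(79, 228, 228)


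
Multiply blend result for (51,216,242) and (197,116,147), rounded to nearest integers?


Multiply: C = A×B/255, rounded to nearest integer
R: 51×197/255 = 10047/255 ≈ 39.400 → 39
G: 216×116/255 = 25056/255 ≈ 98.259 → 98
B: 242×147/255 = 35574/255 ≈ 139.506 → 140
= RGB(39, 98, 140)


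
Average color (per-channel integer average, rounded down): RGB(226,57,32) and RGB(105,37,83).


Midpoint: each channel = ⌊(C₁+C₂)/2⌋
R: ⌊(226+105)/2⌋ = 165
G: ⌊(57+37)/2⌋ = 47
B: ⌊(32+83)/2⌋ = 57
= RGB(165, 47, 57)


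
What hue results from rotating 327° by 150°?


New hue = (H + rotation) mod 360
New hue = (327 + 150) mod 360
= 477 mod 360
= 117°


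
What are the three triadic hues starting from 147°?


Triadic: equally spaced at 120° intervals
H1 = 147°
H2 = (147 + 120) mod 360 = 267°
H3 = (147 + 240) mod 360 = 27°
Triadic = 147°, 267°, 27°


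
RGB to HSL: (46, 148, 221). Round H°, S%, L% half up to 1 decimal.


Normalize: R'=46/255≈0.1804, G'=148/255≈0.5804, B'=221/255≈0.8667
Max=221/255, Min=46/255, Δ=Max-Min=175/255
L = (Max+Min)/2 = (221+46)/510 = 267/510 = 0.52352… → L = 52.4%
L > 0.5 → S = Δ/(2-Max-Min) = 175/(510-221-46) = 175/243 = 0.72016… → S = 72.0%
(the 1/255 factors cancel in S and H, so raw channel differences can be used)
Max is B' → H = 60 × ((R-G)/Δ + 4) = 60 × ((46-148)/175 + 4)
  -102/175 + 4 = -0.5828… + 4 = 3.4171…
  H = 60 × 3.4171… = 205.028…° → H = 205.0°
= HSL(205.0°, 72.0%, 52.4%)


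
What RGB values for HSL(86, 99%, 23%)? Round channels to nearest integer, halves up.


H=86°, S=0.99, L=0.23
C = (1-|2L-1|)×S = (1-|-0.54|)×0.99 = 0.4554
H' = H/60 = 86/60 ≈ 1.4333; X = C×(1-|H' mod 2 - 1|) = 0.25806
m = L - C/2 = 0.23 - 0.2277 = 0.0023
Sector ⌊H'⌋ = 1 → (R',G',B') = (0.25806, 0.4554, 0.0)
RGB = ((R'+m)×255, (G'+m)×255, (B'+m)×255) = (66.3918, 116.7135, 0.5865)
Round half up → RGB(66, 117, 1)


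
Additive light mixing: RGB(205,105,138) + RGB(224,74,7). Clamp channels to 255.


Additive: each channel = min(255, C₁+C₂)
R: 205+224 = 429 → 255
G: 105+74 = 179 → 179
B: 138+7 = 145 → 145
= RGB(255, 179, 145)


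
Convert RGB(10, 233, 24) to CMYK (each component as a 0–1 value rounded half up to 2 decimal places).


R'=10/255≈0.0392, G'=233/255≈0.9137, B'=24/255≈0.0941
K = 1 - max(R',G',B') = 1 - 233/255 = 22/255 = 0.08627… → 0.09
(1-R'-K)/(1-K) simplifies to (max-R)/max with max = 233:
C = (233-10)/233 = 223/233 = 0.95708… → 0.96
M = (233-233)/233 = 0/233 = 0 → 0.00
Y = (233-24)/233 = 209/233 = 0.89699… → 0.90
= CMYK(0.96, 0.00, 0.90, 0.09)


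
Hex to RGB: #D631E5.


D6 → 214 (R)
31 → 49 (G)
E5 → 229 (B)
= RGB(214, 49, 229)


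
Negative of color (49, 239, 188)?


Invert: (255-R, 255-G, 255-B)
R: 255-49 = 206
G: 255-239 = 16
B: 255-188 = 67
= RGB(206, 16, 67)


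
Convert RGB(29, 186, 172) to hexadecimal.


R = 29 → 1D (hex)
G = 186 → BA (hex)
B = 172 → AC (hex)
Hex = #1DBAAC


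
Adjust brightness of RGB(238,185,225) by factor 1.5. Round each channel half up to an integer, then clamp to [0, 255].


Multiply each channel by 1.5, round half up, clamp to [0, 255]
R: 238×1.5 = 357 → clamp → 255
G: 185×1.5 = 277.5 → round → 278 → clamp → 255
B: 225×1.5 = 337.5 → round → 338 → clamp → 255
= RGB(255, 255, 255)


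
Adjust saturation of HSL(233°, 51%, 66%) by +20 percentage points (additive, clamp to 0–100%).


Original S = 51%
Adjustment = +20 percentage points
New S = 51 + (20) = 71
Clamp to [0, 100] → 71
= HSL(233°, 71%, 66%)


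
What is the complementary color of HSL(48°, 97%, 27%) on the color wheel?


Complement = opposite side of color wheel = hue + 180°
H' = (48 + 180) mod 360 = 228°
S and L unchanged.
= HSL(228°, 97%, 27%)


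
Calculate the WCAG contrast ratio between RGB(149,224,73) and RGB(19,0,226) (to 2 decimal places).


Linearize each sRGB channel c=v/255: c/12.92 if c ≤ 0.04045 else ((c+0.055)/1.055)^2.4
L = 0.2126×R_lin + 0.7152×G_lin + 0.0722×B_lin
Color 1 (149,224,73):
  R=149: 149/255≈0.5843 > 0.04045 → ((0.5843+0.055)/1.055)^2.4 ≈ 0.30054
  G=224: 224/255≈0.8784 > 0.04045 → ((0.8784+0.055)/1.055)^2.4 ≈ 0.74540
  B=73: 73/255≈0.2863 > 0.04045 → ((0.2863+0.055)/1.055)^2.4 ≈ 0.06663
  L1 = 0.2126×0.30054 + 0.7152×0.74540 + 0.0722×0.06663 ≈ 0.60182
Color 2 (19,0,226):
  R=19: 19/255≈0.0745 > 0.04045 → ((0.0745+0.055)/1.055)^2.4 ≈ 0.00651
  G=0: 0/255≈0.0000 ≤ 0.04045 → 0.0000/12.92 ≈ 0.00000
  B=226: 226/255≈0.8863 > 0.04045 → ((0.8863+0.055)/1.055)^2.4 ≈ 0.76052
  L2 = 0.2126×0.00651 + 0.7152×0.00000 + 0.0722×0.76052 ≈ 0.05629
Lighter = 0.60182, Darker = 0.05629
Ratio = (L_lighter + 0.05) / (L_darker + 0.05)
Ratio = (0.60182 + 0.05) / (0.05629 + 0.05) = 0.65182 / 0.10629 ≈ 6.1322
Ratio ≈ 6.13:1


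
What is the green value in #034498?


Color: #034498
R = 03 = 3
G = 44 = 68
B = 98 = 152
Green = 68


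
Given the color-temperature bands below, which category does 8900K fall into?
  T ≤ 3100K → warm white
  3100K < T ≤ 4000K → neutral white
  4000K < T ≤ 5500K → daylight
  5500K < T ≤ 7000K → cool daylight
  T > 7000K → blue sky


Temperature: 8900K
8900K > 7000K → blue sky
Classification: blue sky


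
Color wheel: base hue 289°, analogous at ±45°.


Base hue: 289°
Left analog: (289 - 45) mod 360 = 244°
Right analog: (289 + 45) mod 360 = 334°
Analogous hues = 244° and 334°


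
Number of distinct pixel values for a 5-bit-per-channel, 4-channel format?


Total bits = 5 bits/channel × 4 channels = 20 bits
Distinct pixel values = 2^20
= 1,048,576 pixel values


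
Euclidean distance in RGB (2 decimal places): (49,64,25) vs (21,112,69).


d = √[(R₁-R₂)² + (G₁-G₂)² + (B₁-B₂)²]
d = √[(49-21)² + (64-112)² + (25-69)²]
d = √[784 + 2304 + 1936]
d = √5024
d ≈ 70.88


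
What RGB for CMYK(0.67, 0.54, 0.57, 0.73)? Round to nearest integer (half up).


R = 255 × (1-C) × (1-K) = 255 × 0.33 × 0.27 = 22.7205 → 23
G = 255 × (1-M) × (1-K) = 255 × 0.46 × 0.27 = 31.671 → 32
B = 255 × (1-Y) × (1-K) = 255 × 0.43 × 0.27 = 29.6055 → 30
= RGB(23, 32, 30)


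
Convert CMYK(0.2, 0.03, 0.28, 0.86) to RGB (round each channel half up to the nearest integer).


R = 255 × (1-C) × (1-K) = 255 × 0.80 × 0.14 = 28.56 → 29
G = 255 × (1-M) × (1-K) = 255 × 0.97 × 0.14 = 34.629 → 35
B = 255 × (1-Y) × (1-K) = 255 × 0.72 × 0.14 = 25.704 → 26
= RGB(29, 35, 26)


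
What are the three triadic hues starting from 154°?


Triadic: equally spaced at 120° intervals
H1 = 154°
H2 = (154 + 120) mod 360 = 274°
H3 = (154 + 240) mod 360 = 34°
Triadic = 154°, 274°, 34°


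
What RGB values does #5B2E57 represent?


5B → 91 (R)
2E → 46 (G)
57 → 87 (B)
= RGB(91, 46, 87)


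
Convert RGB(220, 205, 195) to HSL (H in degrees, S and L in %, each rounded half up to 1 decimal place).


Normalize: R'=220/255≈0.8627, G'=205/255≈0.8039, B'=195/255≈0.7647
Max=220/255, Min=195/255, Δ=Max-Min=25/255
L = (Max+Min)/2 = (220+195)/510 = 415/510 = 0.81372… → L = 81.4%
L > 0.5 → S = Δ/(2-Max-Min) = 25/(510-220-195) = 25/95 = 0.26315… → S = 26.3%
(the 1/255 factors cancel in S and H, so raw channel differences can be used)
Max is R' → H = 60 × (((G-B)/Δ) mod 6) = 60 × (((205-195)/25) mod 6)
  10/25 = 0.4
  H = 60 × 0.4 = 24° → H = 24.0°
= HSL(24.0°, 26.3%, 81.4%)


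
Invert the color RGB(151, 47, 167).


Invert: (255-R, 255-G, 255-B)
R: 255-151 = 104
G: 255-47 = 208
B: 255-167 = 88
= RGB(104, 208, 88)


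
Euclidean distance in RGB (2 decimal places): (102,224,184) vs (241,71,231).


d = √[(R₁-R₂)² + (G₁-G₂)² + (B₁-B₂)²]
d = √[(102-241)² + (224-71)² + (184-231)²]
d = √[19321 + 23409 + 2209]
d = √44939
d ≈ 211.99


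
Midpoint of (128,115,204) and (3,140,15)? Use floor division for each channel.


Midpoint: each channel = ⌊(C₁+C₂)/2⌋
R: ⌊(128+3)/2⌋ = 65
G: ⌊(115+140)/2⌋ = 127
B: ⌊(204+15)/2⌋ = 109
= RGB(65, 127, 109)


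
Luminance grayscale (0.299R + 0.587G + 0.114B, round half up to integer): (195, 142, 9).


Gray = 0.299×R + 0.587×G + 0.114×B
Gray = 0.299×195 + 0.587×142 + 0.114×9
Gray = 58.305 + 83.354 + 1.026
Gray = 142.685 → round half up → 143
Gray = 143


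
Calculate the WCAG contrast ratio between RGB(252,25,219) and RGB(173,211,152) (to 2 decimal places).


Linearize each sRGB channel c=v/255: c/12.92 if c ≤ 0.04045 else ((c+0.055)/1.055)^2.4
L = 0.2126×R_lin + 0.7152×G_lin + 0.0722×B_lin
Color 1 (252,25,219):
  R=252: 252/255≈0.9882 > 0.04045 → ((0.9882+0.055)/1.055)^2.4 ≈ 0.97345
  G=25: 25/255≈0.0980 > 0.04045 → ((0.0980+0.055)/1.055)^2.4 ≈ 0.00972
  B=219: 219/255≈0.8588 > 0.04045 → ((0.8588+0.055)/1.055)^2.4 ≈ 0.70838
  L1 = 0.2126×0.97345 + 0.7152×0.00972 + 0.0722×0.70838 ≈ 0.26505
Color 2 (173,211,152):
  R=173: 173/255≈0.6784 > 0.04045 → ((0.6784+0.055)/1.055)^2.4 ≈ 0.41789
  G=211: 211/255≈0.8275 > 0.04045 → ((0.8275+0.055)/1.055)^2.4 ≈ 0.65141
  B=152: 152/255≈0.5961 > 0.04045 → ((0.5961+0.055)/1.055)^2.4 ≈ 0.31399
  L2 = 0.2126×0.41789 + 0.7152×0.65141 + 0.0722×0.31399 ≈ 0.57740
Lighter = 0.57740, Darker = 0.26505
Ratio = (L_lighter + 0.05) / (L_darker + 0.05)
Ratio = (0.57740 + 0.05) / (0.26505 + 0.05) = 0.62740 / 0.31505 ≈ 1.9914
Ratio ≈ 1.99:1


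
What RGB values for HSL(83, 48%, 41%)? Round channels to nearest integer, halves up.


H=83°, S=0.48, L=0.41
C = (1-|2L-1|)×S = (1-|-0.18|)×0.48 = 0.3936
H' = H/60 = 83/60 ≈ 1.3833; X = C×(1-|H' mod 2 - 1|) = 0.24272
m = L - C/2 = 0.41 - 0.1968 = 0.2132
Sector ⌊H'⌋ = 1 → (R',G',B') = (0.24272, 0.3936, 0.0)
RGB = ((R'+m)×255, (G'+m)×255, (B'+m)×255) = (116.2596, 154.734, 54.366)
Round half up → RGB(116, 155, 54)


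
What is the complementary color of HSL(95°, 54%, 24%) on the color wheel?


Complement = opposite side of color wheel = hue + 180°
H' = (95 + 180) mod 360 = 275°
S and L unchanged.
= HSL(275°, 54%, 24%)


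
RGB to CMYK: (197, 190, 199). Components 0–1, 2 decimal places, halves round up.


R'=197/255≈0.7725, G'=190/255≈0.7451, B'=199/255≈0.7804
K = 1 - max(R',G',B') = 1 - 199/255 = 56/255 = 0.21960… → 0.22
(1-R'-K)/(1-K) simplifies to (max-R)/max with max = 199:
C = (199-197)/199 = 2/199 = 0.01005… → 0.01
M = (199-190)/199 = 9/199 = 0.04522… → 0.05
Y = (199-199)/199 = 0/199 = 0 → 0.00
= CMYK(0.01, 0.05, 0.00, 0.22)


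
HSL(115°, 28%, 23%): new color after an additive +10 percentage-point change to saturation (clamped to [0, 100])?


Original S = 28%
Adjustment = +10 percentage points
New S = 28 + (10) = 38
Clamp to [0, 100] → 38
= HSL(115°, 38%, 23%)


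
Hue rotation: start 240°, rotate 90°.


New hue = (H + rotation) mod 360
New hue = (240 + 90) mod 360
= 330 mod 360
= 330°
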